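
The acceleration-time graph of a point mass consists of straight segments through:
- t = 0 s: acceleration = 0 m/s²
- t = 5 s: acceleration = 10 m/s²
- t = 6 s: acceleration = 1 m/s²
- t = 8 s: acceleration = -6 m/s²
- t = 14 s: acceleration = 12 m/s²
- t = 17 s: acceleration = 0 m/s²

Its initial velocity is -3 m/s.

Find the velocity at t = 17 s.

58.5 m/s

Δv equals the area under the a-t graph; then v = v₀ + Δv.
0–5 s: ½(0 + 10)(5) = 25 m/s
5–6 s: ½(10 + 1)(1) = 5.5 m/s
6–8 s: ½(1 + -6)(2) = -5 m/s
8–14 s: ½(-6 + 12)(6) = 18 m/s
14–17 s: ½(12 + 0)(3) = 18 m/s
Δv = 61.5 m/s, so v(17) = -3 + (61.5) = 58.5 m/s.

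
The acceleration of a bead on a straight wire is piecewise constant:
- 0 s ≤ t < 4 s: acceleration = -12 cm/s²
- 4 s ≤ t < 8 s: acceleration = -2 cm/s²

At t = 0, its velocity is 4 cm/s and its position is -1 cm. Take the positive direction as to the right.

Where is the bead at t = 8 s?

-273 cm

On each constant-a segment, Δv = aΔt and Δx = v₀Δt + ½aΔt²; chain segment to segment.
0–4 s: v starts 4 cm/s; Δx = 4·4 + ½·-12·4² = -80 cm; v ends -44 cm/s.
4–8 s: v starts -44 cm/s; Δx = -44·4 + ½·-2·4² = -192 cm; v ends -52 cm/s.
x(8) = -1 + Σ Δx = -273 cm.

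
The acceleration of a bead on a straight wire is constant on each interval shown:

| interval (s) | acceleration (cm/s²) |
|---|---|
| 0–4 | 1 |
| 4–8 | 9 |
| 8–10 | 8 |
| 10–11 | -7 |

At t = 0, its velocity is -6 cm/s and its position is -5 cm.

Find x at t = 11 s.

173.5 cm

On each constant-a segment, Δv = aΔt and Δx = v₀Δt + ½aΔt²; chain segment to segment.
0–4 s: v starts -6 cm/s; Δx = -6·4 + ½·1·4² = -16 cm; v ends -2 cm/s.
4–8 s: v starts -2 cm/s; Δx = -2·4 + ½·9·4² = 64 cm; v ends 34 cm/s.
8–10 s: v starts 34 cm/s; Δx = 34·2 + ½·8·2² = 84 cm; v ends 50 cm/s.
10–11 s: v starts 50 cm/s; Δx = 50·1 + ½·-7·1² = 46.5 cm; v ends 43 cm/s.
x(11) = -5 + Σ Δx = 173.5 cm.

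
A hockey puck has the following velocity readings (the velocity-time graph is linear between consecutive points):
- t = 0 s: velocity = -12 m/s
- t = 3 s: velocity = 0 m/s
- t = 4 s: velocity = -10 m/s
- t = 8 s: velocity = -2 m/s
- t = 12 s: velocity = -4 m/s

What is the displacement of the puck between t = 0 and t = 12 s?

Displacement is the signed area under the v-t curve.
0–3 s: ½(-12 + 0)(3) = -18 m
3–4 s: ½(0 + -10)(1) = -5 m
4–8 s: ½(-10 + -2)(4) = -24 m
8–12 s: ½(-2 + -4)(4) = -12 m
Net displacement = -59 m

-59 m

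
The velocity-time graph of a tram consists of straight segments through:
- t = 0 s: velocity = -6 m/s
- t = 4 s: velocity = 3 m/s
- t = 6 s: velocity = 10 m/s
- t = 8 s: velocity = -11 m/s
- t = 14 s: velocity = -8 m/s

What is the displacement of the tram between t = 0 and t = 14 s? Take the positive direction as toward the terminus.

Displacement is the signed area under the v-t curve.
0–4 s: ½(-6 + 3)(4) = -6 m
4–6 s: ½(3 + 10)(2) = 13 m
6–8 s: ½(10 + -11)(2) = -1 m
8–14 s: ½(-11 + -8)(6) = -57 m
Net displacement = -51 m

-51 m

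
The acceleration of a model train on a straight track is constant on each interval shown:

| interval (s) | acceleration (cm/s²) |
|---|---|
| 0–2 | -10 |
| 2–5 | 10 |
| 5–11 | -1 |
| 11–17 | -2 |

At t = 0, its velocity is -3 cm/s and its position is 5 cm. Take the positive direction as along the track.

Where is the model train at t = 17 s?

-51 cm

On each constant-a segment, Δv = aΔt and Δx = v₀Δt + ½aΔt²; chain segment to segment.
0–2 s: v starts -3 cm/s; Δx = -3·2 + ½·-10·2² = -26 cm; v ends -23 cm/s.
2–5 s: v starts -23 cm/s; Δx = -23·3 + ½·10·3² = -24 cm; v ends 7 cm/s.
5–11 s: v starts 7 cm/s; Δx = 7·6 + ½·-1·6² = 24 cm; v ends 1 cm/s.
11–17 s: v starts 1 cm/s; Δx = 1·6 + ½·-2·6² = -30 cm; v ends -11 cm/s.
x(17) = 5 + Σ Δx = -51 cm.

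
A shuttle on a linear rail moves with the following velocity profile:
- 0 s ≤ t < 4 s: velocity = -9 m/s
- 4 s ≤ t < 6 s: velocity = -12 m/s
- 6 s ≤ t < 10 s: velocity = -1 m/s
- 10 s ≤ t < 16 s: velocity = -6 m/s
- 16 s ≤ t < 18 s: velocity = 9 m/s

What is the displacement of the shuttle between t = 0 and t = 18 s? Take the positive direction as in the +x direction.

Displacement is the signed area under the v-t curve.
0–4 s: -9 × 4 = -36 m
4–6 s: -12 × 2 = -24 m
6–10 s: -1 × 4 = -4 m
10–16 s: -6 × 6 = -36 m
16–18 s: 9 × 2 = 18 m
Net displacement = -82 m

-82 m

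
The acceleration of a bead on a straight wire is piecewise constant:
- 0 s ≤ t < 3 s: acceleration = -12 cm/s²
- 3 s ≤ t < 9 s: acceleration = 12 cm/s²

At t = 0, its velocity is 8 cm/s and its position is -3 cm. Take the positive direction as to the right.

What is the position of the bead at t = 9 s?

15 cm

On each constant-a segment, Δv = aΔt and Δx = v₀Δt + ½aΔt²; chain segment to segment.
0–3 s: v starts 8 cm/s; Δx = 8·3 + ½·-12·3² = -30 cm; v ends -28 cm/s.
3–9 s: v starts -28 cm/s; Δx = -28·6 + ½·12·6² = 48 cm; v ends 44 cm/s.
x(9) = -3 + Σ Δx = 15 cm.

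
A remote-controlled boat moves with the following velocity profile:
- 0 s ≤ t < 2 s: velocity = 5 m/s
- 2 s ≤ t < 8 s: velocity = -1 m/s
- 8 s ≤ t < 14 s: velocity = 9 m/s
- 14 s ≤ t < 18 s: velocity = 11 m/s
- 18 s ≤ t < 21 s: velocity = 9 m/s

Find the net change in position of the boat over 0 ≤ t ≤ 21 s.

129 m

Displacement is the signed area under the v-t curve.
0–2 s: 5 × 2 = 10 m
2–8 s: -1 × 6 = -6 m
8–14 s: 9 × 6 = 54 m
14–18 s: 11 × 4 = 44 m
18–21 s: 9 × 3 = 27 m
Net displacement = 129 m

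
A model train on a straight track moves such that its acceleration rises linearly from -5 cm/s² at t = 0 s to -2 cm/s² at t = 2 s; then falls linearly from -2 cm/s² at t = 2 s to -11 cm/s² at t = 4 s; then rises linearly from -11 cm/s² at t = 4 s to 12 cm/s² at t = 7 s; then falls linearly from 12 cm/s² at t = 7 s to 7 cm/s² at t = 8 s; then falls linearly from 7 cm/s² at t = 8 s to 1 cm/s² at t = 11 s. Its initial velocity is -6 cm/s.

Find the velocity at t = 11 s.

Δv equals the area under the a-t graph; then v = v₀ + Δv.
0–2 s: ½(-5 + -2)(2) = -7 cm/s
2–4 s: ½(-2 + -11)(2) = -13 cm/s
4–7 s: ½(-11 + 12)(3) = 1.5 cm/s
7–8 s: ½(12 + 7)(1) = 9.5 cm/s
8–11 s: ½(7 + 1)(3) = 12 cm/s
Δv = 3 cm/s, so v(11) = -6 + (3) = -3 cm/s.

-3 cm/s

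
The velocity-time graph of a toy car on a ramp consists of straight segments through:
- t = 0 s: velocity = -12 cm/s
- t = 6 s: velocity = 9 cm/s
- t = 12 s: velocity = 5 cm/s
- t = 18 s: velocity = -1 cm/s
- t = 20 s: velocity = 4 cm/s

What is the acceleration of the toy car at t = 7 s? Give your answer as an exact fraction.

Acceleration is the slope of the v-t graph on 6–12 s: (5 − 9)/(12 − 6) = -2/3 cm/s².

-2/3 cm/s²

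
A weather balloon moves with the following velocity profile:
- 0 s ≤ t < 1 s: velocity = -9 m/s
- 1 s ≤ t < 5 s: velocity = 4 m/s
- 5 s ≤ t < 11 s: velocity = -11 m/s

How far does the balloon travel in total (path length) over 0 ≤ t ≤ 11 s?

Distance (not displacement) is the total path length: add the absolute areas under v-t.
0–1 s: |-9| × 1 = 9 m
1–5 s: |4| × 4 = 16 m
5–11 s: |-11| × 6 = 66 m
Total distance = 91 m

91 m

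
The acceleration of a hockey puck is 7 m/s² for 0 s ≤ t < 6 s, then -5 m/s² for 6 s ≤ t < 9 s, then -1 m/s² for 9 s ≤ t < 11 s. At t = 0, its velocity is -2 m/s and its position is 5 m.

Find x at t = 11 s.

On each constant-a segment, Δv = aΔt and Δx = v₀Δt + ½aΔt²; chain segment to segment.
0–6 s: v starts -2 m/s; Δx = -2·6 + ½·7·6² = 114 m; v ends 40 m/s.
6–9 s: v starts 40 m/s; Δx = 40·3 + ½·-5·3² = 97.5 m; v ends 25 m/s.
9–11 s: v starts 25 m/s; Δx = 25·2 + ½·-1·2² = 48 m; v ends 23 m/s.
x(11) = 5 + Σ Δx = 264.5 m.

264.5 m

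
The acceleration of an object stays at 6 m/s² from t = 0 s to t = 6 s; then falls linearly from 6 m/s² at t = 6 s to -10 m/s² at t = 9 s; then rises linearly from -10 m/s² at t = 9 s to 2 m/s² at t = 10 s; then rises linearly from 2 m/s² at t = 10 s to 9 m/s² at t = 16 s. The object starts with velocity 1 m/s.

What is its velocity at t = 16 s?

Δv equals the area under the a-t graph; then v = v₀ + Δv.
0–6 s: 6 × 6 = 36 m/s
6–9 s: ½(6 + -10)(3) = -6 m/s
9–10 s: ½(-10 + 2)(1) = -4 m/s
10–16 s: ½(2 + 9)(6) = 33 m/s
Δv = 59 m/s, so v(16) = 1 + (59) = 60 m/s.

60 m/s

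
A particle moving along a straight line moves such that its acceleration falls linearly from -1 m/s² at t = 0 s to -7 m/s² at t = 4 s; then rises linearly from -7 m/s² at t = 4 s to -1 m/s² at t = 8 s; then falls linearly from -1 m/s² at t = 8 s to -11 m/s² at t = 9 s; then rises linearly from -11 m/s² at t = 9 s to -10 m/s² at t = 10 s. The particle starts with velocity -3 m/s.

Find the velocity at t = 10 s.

-51.5 m/s

Δv equals the area under the a-t graph; then v = v₀ + Δv.
0–4 s: ½(-1 + -7)(4) = -16 m/s
4–8 s: ½(-7 + -1)(4) = -16 m/s
8–9 s: ½(-1 + -11)(1) = -6 m/s
9–10 s: ½(-11 + -10)(1) = -10.5 m/s
Δv = -48.5 m/s, so v(10) = -3 + (-48.5) = -51.5 m/s.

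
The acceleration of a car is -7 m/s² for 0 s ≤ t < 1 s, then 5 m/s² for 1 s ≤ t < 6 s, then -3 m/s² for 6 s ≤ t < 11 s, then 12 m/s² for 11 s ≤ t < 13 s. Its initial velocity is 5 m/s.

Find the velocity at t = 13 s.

Δv equals the area under the a-t graph; then v = v₀ + Δv.
0–1 s: -7 × 1 = -7 m/s
1–6 s: 5 × 5 = 25 m/s
6–11 s: -3 × 5 = -15 m/s
11–13 s: 12 × 2 = 24 m/s
Δv = 27 m/s, so v(13) = 5 + (27) = 32 m/s.

32 m/s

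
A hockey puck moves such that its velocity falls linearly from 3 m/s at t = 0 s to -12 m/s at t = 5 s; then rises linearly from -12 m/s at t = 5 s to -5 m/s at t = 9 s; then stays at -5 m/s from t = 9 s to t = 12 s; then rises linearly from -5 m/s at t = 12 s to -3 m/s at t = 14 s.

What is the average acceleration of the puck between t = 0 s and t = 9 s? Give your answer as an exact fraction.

Average acceleration = Δv/Δt = (-5 − 3)/(9 − 0) = -8/9 m/s².

-8/9 m/s²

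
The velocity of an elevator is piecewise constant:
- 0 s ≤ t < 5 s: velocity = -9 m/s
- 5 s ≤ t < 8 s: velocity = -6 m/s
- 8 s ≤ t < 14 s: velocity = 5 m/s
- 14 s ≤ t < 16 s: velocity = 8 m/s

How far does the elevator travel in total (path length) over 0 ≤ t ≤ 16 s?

Total distance travelled is ∫|v| dt — sum the magnitudes of each area piece.
0–5 s: |-9| × 5 = 45 m
5–8 s: |-6| × 3 = 18 m
8–14 s: |5| × 6 = 30 m
14–16 s: |8| × 2 = 16 m
Total distance = 109 m

109 m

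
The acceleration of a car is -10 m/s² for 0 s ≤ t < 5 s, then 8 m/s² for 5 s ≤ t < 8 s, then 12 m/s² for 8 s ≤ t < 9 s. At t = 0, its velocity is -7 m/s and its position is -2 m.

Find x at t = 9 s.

-324 m

On each constant-a segment, Δv = aΔt and Δx = v₀Δt + ½aΔt²; chain segment to segment.
0–5 s: v starts -7 m/s; Δx = -7·5 + ½·-10·5² = -160 m; v ends -57 m/s.
5–8 s: v starts -57 m/s; Δx = -57·3 + ½·8·3² = -135 m; v ends -33 m/s.
8–9 s: v starts -33 m/s; Δx = -33·1 + ½·12·1² = -27 m; v ends -21 m/s.
x(9) = -2 + Σ Δx = -324 m.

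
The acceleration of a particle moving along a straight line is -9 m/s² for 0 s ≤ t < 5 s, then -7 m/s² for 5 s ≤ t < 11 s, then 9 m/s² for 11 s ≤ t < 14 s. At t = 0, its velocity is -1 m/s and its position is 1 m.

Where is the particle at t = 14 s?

On each constant-a segment, Δv = aΔt and Δx = v₀Δt + ½aΔt²; chain segment to segment.
0–5 s: v starts -1 m/s; Δx = -1·5 + ½·-9·5² = -117.5 m; v ends -46 m/s.
5–11 s: v starts -46 m/s; Δx = -46·6 + ½·-7·6² = -402 m; v ends -88 m/s.
11–14 s: v starts -88 m/s; Δx = -88·3 + ½·9·3² = -223.5 m; v ends -61 m/s.
x(14) = 1 + Σ Δx = -742 m.

-742 m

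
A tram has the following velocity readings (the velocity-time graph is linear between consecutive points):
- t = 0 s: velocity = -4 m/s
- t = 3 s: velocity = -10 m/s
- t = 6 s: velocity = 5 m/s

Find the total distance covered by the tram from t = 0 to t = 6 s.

33.5 m

Total distance travelled is ∫|v| dt — sum the magnitudes of each area piece.
0–3 s: |½(-4 + -10)(3)| = 21 m
3–6 s: v = 0 at t = 5 s; triangle areas 10 + 2.5 = 12.5 m
Total distance = 33.5 m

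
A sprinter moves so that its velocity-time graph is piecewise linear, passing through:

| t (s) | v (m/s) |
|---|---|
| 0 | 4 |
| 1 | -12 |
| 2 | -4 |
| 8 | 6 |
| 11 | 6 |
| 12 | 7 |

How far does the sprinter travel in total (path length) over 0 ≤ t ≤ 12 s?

Total distance travelled is ∫|v| dt — sum the magnitudes of each area piece.
0–1 s: v = 0 at t = 0.25 s; triangle areas 0.5 + 4.5 = 5 m
1–2 s: |½(-12 + -4)(1)| = 8 m
2–8 s: v = 0 at t = 4.4 s; triangle areas 4.8 + 10.8 = 15.6 m
8–11 s: |6| × 3 = 18 m
11–12 s: |½(6 + 7)(1)| = 6.5 m
Total distance = 53.1 m

53.1 m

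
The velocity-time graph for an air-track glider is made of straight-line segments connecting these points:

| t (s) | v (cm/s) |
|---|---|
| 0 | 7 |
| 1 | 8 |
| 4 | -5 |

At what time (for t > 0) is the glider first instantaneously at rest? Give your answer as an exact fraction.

t = 37/13 s

v changes sign on 1–4 s (from 8 to -5); the graph is linear there, so v = 0 at t = 1 + (-8)·(4 − 1)/(-5 − 8) = 37/13 s.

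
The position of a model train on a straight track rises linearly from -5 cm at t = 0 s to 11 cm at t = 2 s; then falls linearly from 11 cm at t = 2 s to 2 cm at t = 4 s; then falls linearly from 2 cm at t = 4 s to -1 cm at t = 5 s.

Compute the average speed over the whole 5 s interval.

5.6 cm/s

Average speed = (total path length)/(elapsed time); on a piecewise-linear x-t graph the path length is Σ|Δx|.
0–2 s: |Δx| = |11 − -5| = 16 cm
2–4 s: |Δx| = |2 − 11| = 9 cm
4–5 s: |Δx| = |-1 − 2| = 3 cm
Total path = 28 cm; average speed = 28/5 = 5.6 cm/s.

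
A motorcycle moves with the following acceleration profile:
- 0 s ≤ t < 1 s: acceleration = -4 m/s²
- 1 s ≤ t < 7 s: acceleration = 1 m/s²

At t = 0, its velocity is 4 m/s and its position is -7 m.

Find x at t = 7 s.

13 m

On each constant-a segment, Δv = aΔt and Δx = v₀Δt + ½aΔt²; chain segment to segment.
0–1 s: v starts 4 m/s; Δx = 4·1 + ½·-4·1² = 2 m; v ends 0 m/s.
1–7 s: v starts 0 m/s; Δx = 0·6 + ½·1·6² = 18 m; v ends 6 m/s.
x(7) = -7 + Σ Δx = 13 m.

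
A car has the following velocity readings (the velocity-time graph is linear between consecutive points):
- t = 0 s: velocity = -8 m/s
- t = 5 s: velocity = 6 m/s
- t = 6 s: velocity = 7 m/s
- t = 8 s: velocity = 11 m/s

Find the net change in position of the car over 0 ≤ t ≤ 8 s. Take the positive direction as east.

19.5 m

Displacement is the signed area under the v-t curve.
0–5 s: ½(-8 + 6)(5) = -5 m
5–6 s: ½(6 + 7)(1) = 6.5 m
6–8 s: ½(7 + 11)(2) = 18 m
Net displacement = 19.5 m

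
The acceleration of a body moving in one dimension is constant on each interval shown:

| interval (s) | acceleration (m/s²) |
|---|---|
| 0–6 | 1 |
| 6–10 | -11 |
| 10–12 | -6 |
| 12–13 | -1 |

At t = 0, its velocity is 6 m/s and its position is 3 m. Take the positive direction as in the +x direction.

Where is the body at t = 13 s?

-103.5 m

On each constant-a segment, Δv = aΔt and Δx = v₀Δt + ½aΔt²; chain segment to segment.
0–6 s: v starts 6 m/s; Δx = 6·6 + ½·1·6² = 54 m; v ends 12 m/s.
6–10 s: v starts 12 m/s; Δx = 12·4 + ½·-11·4² = -40 m; v ends -32 m/s.
10–12 s: v starts -32 m/s; Δx = -32·2 + ½·-6·2² = -76 m; v ends -44 m/s.
12–13 s: v starts -44 m/s; Δx = -44·1 + ½·-1·1² = -44.5 m; v ends -45 m/s.
x(13) = 3 + Σ Δx = -103.5 m.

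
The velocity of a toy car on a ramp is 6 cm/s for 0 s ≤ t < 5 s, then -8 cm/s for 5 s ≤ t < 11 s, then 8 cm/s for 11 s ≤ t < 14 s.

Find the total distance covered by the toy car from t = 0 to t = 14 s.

102 cm

Total distance travelled is ∫|v| dt — sum the magnitudes of each area piece.
0–5 s: |6| × 5 = 30 cm
5–11 s: |-8| × 6 = 48 cm
11–14 s: |8| × 3 = 24 cm
Total distance = 102 cm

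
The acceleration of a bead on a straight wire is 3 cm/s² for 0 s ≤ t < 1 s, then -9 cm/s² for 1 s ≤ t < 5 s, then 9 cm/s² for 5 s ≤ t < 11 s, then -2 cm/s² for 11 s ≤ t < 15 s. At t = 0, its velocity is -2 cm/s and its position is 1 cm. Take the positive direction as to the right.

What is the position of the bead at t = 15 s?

-55.5 cm

On each constant-a segment, Δv = aΔt and Δx = v₀Δt + ½aΔt²; chain segment to segment.
0–1 s: v starts -2 cm/s; Δx = -2·1 + ½·3·1² = -0.5 cm; v ends 1 cm/s.
1–5 s: v starts 1 cm/s; Δx = 1·4 + ½·-9·4² = -68 cm; v ends -35 cm/s.
5–11 s: v starts -35 cm/s; Δx = -35·6 + ½·9·6² = -48 cm; v ends 19 cm/s.
11–15 s: v starts 19 cm/s; Δx = 19·4 + ½·-2·4² = 60 cm; v ends 11 cm/s.
x(15) = 1 + Σ Δx = -55.5 cm.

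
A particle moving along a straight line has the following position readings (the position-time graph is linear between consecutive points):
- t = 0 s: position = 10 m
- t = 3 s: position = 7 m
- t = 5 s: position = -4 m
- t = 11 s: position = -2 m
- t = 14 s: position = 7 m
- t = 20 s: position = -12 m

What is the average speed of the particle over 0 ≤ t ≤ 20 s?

Average speed = (total path length)/(elapsed time); on a piecewise-linear x-t graph the path length is Σ|Δx|.
0–3 s: |Δx| = |7 − 10| = 3 m
3–5 s: |Δx| = |-4 − 7| = 11 m
5–11 s: |Δx| = |-2 − -4| = 2 m
11–14 s: |Δx| = |7 − -2| = 9 m
14–20 s: |Δx| = |-12 − 7| = 19 m
Total path = 44 m; average speed = 44/20 = 2.2 m/s.

2.2 m/s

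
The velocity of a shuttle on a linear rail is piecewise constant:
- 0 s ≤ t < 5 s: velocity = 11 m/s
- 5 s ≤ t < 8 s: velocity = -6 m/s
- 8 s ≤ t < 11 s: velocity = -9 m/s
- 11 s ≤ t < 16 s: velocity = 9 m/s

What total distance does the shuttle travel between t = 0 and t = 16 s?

145 m

Distance (not displacement) is the total path length: add the absolute areas under v-t.
0–5 s: |11| × 5 = 55 m
5–8 s: |-6| × 3 = 18 m
8–11 s: |-9| × 3 = 27 m
11–16 s: |9| × 5 = 45 m
Total distance = 145 m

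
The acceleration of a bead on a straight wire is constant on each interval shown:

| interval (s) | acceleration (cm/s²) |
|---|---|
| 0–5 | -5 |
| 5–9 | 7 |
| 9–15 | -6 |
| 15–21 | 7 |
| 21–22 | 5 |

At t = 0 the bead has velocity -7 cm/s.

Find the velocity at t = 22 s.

Δv equals the area under the a-t graph; then v = v₀ + Δv.
0–5 s: -5 × 5 = -25 cm/s
5–9 s: 7 × 4 = 28 cm/s
9–15 s: -6 × 6 = -36 cm/s
15–21 s: 7 × 6 = 42 cm/s
21–22 s: 5 × 1 = 5 cm/s
Δv = 14 cm/s, so v(22) = -7 + (14) = 7 cm/s.

7 cm/s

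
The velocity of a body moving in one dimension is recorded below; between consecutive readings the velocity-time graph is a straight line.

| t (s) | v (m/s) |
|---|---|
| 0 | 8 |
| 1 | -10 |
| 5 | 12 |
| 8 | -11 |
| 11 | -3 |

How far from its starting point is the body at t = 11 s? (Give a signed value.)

Net displacement equals the area under the velocity-time graph (areas below the axis count negative).
0–1 s: ½(8 + -10)(1) = -1 m
1–5 s: ½(-10 + 12)(4) = 4 m
5–8 s: ½(12 + -11)(3) = 1.5 m
8–11 s: ½(-11 + -3)(3) = -21 m
Net displacement = -16.5 m

-16.5 m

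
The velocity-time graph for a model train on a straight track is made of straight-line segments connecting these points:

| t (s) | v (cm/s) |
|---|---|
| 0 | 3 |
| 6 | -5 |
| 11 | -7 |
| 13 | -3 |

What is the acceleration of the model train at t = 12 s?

Acceleration is the slope of the v-t graph on 11–13 s: (-3 − -7)/(13 − 11) = 2 cm/s².

2 cm/s²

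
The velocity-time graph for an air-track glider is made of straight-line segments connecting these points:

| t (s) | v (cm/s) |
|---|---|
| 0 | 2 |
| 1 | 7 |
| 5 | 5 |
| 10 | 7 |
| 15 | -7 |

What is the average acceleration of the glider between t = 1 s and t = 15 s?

Average acceleration = Δv/Δt = (-7 − 7)/(15 − 1) = -1 cm/s².

-1 cm/s²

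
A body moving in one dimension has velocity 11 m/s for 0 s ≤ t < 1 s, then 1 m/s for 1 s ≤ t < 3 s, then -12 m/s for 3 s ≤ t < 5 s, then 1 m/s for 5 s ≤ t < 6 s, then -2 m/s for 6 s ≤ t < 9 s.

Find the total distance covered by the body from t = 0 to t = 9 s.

Total distance travelled is ∫|v| dt — sum the magnitudes of each area piece.
0–1 s: |11| × 1 = 11 m
1–3 s: |1| × 2 = 2 m
3–5 s: |-12| × 2 = 24 m
5–6 s: |1| × 1 = 1 m
6–9 s: |-2| × 3 = 6 m
Total distance = 44 m

44 m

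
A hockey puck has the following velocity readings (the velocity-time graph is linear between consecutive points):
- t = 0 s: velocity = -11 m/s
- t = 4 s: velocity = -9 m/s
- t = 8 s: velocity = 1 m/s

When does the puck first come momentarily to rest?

v changes sign on 4–8 s (from -9 to 1); the graph is linear there, so v = 0 at t = 4 + (9)·(8 − 4)/(1 − -9) = 7.6 s.

t = 7.6 s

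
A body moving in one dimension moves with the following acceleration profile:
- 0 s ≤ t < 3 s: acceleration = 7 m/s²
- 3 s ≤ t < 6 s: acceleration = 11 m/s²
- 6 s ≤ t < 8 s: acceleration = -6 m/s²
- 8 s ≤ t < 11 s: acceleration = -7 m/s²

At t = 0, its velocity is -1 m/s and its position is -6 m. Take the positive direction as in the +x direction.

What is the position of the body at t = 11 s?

317.5 m

On each constant-a segment, Δv = aΔt and Δx = v₀Δt + ½aΔt²; chain segment to segment.
0–3 s: v starts -1 m/s; Δx = -1·3 + ½·7·3² = 28.5 m; v ends 20 m/s.
3–6 s: v starts 20 m/s; Δx = 20·3 + ½·11·3² = 109.5 m; v ends 53 m/s.
6–8 s: v starts 53 m/s; Δx = 53·2 + ½·-6·2² = 94 m; v ends 41 m/s.
8–11 s: v starts 41 m/s; Δx = 41·3 + ½·-7·3² = 91.5 m; v ends 20 m/s.
x(11) = -6 + Σ Δx = 317.5 m.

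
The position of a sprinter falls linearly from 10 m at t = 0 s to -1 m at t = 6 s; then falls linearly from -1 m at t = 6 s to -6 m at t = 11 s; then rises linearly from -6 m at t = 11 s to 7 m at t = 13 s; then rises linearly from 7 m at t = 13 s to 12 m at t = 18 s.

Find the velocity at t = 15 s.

1 m/s

Velocity is the slope of the x-t graph on 13–18 s: (12 − 7)/(18 − 13) = 1 m/s.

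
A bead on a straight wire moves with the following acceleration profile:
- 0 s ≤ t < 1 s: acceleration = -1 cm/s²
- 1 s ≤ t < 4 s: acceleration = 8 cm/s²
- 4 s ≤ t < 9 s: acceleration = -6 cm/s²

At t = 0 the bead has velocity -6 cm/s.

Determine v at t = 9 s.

Δv equals the area under the a-t graph; then v = v₀ + Δv.
0–1 s: -1 × 1 = -1 cm/s
1–4 s: 8 × 3 = 24 cm/s
4–9 s: -6 × 5 = -30 cm/s
Δv = -7 cm/s, so v(9) = -6 + (-7) = -13 cm/s.

-13 cm/s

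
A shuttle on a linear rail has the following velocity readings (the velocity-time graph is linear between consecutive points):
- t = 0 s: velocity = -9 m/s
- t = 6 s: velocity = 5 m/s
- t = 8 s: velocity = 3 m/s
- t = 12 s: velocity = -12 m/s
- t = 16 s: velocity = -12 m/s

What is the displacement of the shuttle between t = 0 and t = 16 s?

Net displacement equals the area under the velocity-time graph (areas below the axis count negative).
0–6 s: ½(-9 + 5)(6) = -12 m
6–8 s: ½(5 + 3)(2) = 8 m
8–12 s: ½(3 + -12)(4) = -18 m
12–16 s: -12 × 4 = -48 m
Net displacement = -70 m

-70 m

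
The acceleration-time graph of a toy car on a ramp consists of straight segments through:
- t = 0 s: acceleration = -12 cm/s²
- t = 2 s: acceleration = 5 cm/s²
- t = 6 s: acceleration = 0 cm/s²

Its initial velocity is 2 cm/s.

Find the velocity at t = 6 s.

5 cm/s

Δv equals the area under the a-t graph; then v = v₀ + Δv.
0–2 s: ½(-12 + 5)(2) = -7 cm/s
2–6 s: ½(5 + 0)(4) = 10 cm/s
Δv = 3 cm/s, so v(6) = 2 + (3) = 5 cm/s.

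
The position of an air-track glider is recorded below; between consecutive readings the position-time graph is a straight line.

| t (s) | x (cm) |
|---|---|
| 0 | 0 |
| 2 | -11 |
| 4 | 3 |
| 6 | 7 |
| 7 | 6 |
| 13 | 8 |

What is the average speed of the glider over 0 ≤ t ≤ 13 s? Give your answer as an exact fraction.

32/13 cm/s

Average speed = (total path length)/(elapsed time); on a piecewise-linear x-t graph the path length is Σ|Δx|.
0–2 s: |Δx| = |-11 − 0| = 11 cm
2–4 s: |Δx| = |3 − -11| = 14 cm
4–6 s: |Δx| = |7 − 3| = 4 cm
6–7 s: |Δx| = |6 − 7| = 1 cm
7–13 s: |Δx| = |8 − 6| = 2 cm
Total path = 32 cm; average speed = 32/13 = 32/13 cm/s.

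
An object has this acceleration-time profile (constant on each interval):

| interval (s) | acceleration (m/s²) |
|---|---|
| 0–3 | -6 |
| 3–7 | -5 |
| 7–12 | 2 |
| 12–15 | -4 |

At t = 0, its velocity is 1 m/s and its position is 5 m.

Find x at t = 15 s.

-386 m

On each constant-a segment, Δv = aΔt and Δx = v₀Δt + ½aΔt²; chain segment to segment.
0–3 s: v starts 1 m/s; Δx = 1·3 + ½·-6·3² = -24 m; v ends -17 m/s.
3–7 s: v starts -17 m/s; Δx = -17·4 + ½·-5·4² = -108 m; v ends -37 m/s.
7–12 s: v starts -37 m/s; Δx = -37·5 + ½·2·5² = -160 m; v ends -27 m/s.
12–15 s: v starts -27 m/s; Δx = -27·3 + ½·-4·3² = -99 m; v ends -39 m/s.
x(15) = 5 + Σ Δx = -386 m.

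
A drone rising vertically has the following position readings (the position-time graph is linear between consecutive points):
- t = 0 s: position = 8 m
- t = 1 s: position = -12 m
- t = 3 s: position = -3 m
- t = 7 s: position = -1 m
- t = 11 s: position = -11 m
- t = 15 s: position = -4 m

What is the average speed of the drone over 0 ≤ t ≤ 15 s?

3.2 m/s

Average speed = (total path length)/(elapsed time); on a piecewise-linear x-t graph the path length is Σ|Δx|.
0–1 s: |Δx| = |-12 − 8| = 20 m
1–3 s: |Δx| = |-3 − -12| = 9 m
3–7 s: |Δx| = |-1 − -3| = 2 m
7–11 s: |Δx| = |-11 − -1| = 10 m
11–15 s: |Δx| = |-4 − -11| = 7 m
Total path = 48 m; average speed = 48/15 = 3.2 m/s.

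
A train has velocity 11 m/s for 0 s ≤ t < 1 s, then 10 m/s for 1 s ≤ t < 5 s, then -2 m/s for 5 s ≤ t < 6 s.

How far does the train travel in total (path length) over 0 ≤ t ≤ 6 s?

53 m

Total distance travelled is ∫|v| dt — sum the magnitudes of each area piece.
0–1 s: |11| × 1 = 11 m
1–5 s: |10| × 4 = 40 m
5–6 s: |-2| × 1 = 2 m
Total distance = 53 m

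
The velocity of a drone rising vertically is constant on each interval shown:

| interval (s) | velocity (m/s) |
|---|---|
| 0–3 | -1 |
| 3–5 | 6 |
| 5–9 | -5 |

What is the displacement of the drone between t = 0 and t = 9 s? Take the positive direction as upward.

Displacement is the signed area under the v-t curve.
0–3 s: -1 × 3 = -3 m
3–5 s: 6 × 2 = 12 m
5–9 s: -5 × 4 = -20 m
Net displacement = -11 m

-11 m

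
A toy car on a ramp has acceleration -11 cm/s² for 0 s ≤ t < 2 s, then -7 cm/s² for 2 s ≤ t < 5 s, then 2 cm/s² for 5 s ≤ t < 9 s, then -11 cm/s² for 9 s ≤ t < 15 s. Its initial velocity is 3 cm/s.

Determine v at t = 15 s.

-98 cm/s

Δv equals the area under the a-t graph; then v = v₀ + Δv.
0–2 s: -11 × 2 = -22 cm/s
2–5 s: -7 × 3 = -21 cm/s
5–9 s: 2 × 4 = 8 cm/s
9–15 s: -11 × 6 = -66 cm/s
Δv = -101 cm/s, so v(15) = 3 + (-101) = -98 cm/s.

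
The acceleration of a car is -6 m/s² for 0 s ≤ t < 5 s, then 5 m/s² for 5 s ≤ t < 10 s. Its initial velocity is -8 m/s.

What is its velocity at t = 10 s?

-13 m/s

Δv equals the area under the a-t graph; then v = v₀ + Δv.
0–5 s: -6 × 5 = -30 m/s
5–10 s: 5 × 5 = 25 m/s
Δv = -5 m/s, so v(10) = -8 + (-5) = -13 m/s.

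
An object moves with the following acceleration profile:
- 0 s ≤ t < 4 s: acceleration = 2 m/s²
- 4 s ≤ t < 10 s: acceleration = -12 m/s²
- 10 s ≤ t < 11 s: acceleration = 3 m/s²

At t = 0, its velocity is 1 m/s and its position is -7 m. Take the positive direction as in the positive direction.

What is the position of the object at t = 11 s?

On each constant-a segment, Δv = aΔt and Δx = v₀Δt + ½aΔt²; chain segment to segment.
0–4 s: v starts 1 m/s; Δx = 1·4 + ½·2·4² = 20 m; v ends 9 m/s.
4–10 s: v starts 9 m/s; Δx = 9·6 + ½·-12·6² = -162 m; v ends -63 m/s.
10–11 s: v starts -63 m/s; Δx = -63·1 + ½·3·1² = -61.5 m; v ends -60 m/s.
x(11) = -7 + Σ Δx = -210.5 m.

-210.5 m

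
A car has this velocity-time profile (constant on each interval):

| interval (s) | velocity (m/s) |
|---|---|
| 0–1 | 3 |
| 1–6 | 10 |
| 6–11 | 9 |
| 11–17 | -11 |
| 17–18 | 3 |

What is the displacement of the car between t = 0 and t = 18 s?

Displacement is the signed area under the v-t curve.
0–1 s: 3 × 1 = 3 m
1–6 s: 10 × 5 = 50 m
6–11 s: 9 × 5 = 45 m
11–17 s: -11 × 6 = -66 m
17–18 s: 3 × 1 = 3 m
Net displacement = 35 m

35 m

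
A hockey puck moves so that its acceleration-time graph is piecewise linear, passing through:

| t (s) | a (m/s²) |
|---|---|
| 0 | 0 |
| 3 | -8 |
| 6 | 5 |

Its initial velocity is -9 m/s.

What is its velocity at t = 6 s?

-25.5 m/s

Δv equals the area under the a-t graph; then v = v₀ + Δv.
0–3 s: ½(0 + -8)(3) = -12 m/s
3–6 s: ½(-8 + 5)(3) = -4.5 m/s
Δv = -16.5 m/s, so v(6) = -9 + (-16.5) = -25.5 m/s.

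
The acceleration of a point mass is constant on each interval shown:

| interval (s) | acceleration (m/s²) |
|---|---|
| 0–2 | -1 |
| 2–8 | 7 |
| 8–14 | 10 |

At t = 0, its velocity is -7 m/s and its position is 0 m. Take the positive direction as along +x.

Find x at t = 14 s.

434 m

On each constant-a segment, Δv = aΔt and Δx = v₀Δt + ½aΔt²; chain segment to segment.
0–2 s: v starts -7 m/s; Δx = -7·2 + ½·-1·2² = -16 m; v ends -9 m/s.
2–8 s: v starts -9 m/s; Δx = -9·6 + ½·7·6² = 72 m; v ends 33 m/s.
8–14 s: v starts 33 m/s; Δx = 33·6 + ½·10·6² = 378 m; v ends 93 m/s.
x(14) = 0 + Σ Δx = 434 m.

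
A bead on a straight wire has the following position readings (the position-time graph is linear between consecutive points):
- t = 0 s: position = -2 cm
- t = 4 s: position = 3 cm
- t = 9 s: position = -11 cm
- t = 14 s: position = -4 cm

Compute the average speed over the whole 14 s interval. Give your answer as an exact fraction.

13/7 cm/s

Average speed = (total path length)/(elapsed time); on a piecewise-linear x-t graph the path length is Σ|Δx|.
0–4 s: |Δx| = |3 − -2| = 5 cm
4–9 s: |Δx| = |-11 − 3| = 14 cm
9–14 s: |Δx| = |-4 − -11| = 7 cm
Total path = 26 cm; average speed = 26/14 = 13/7 cm/s.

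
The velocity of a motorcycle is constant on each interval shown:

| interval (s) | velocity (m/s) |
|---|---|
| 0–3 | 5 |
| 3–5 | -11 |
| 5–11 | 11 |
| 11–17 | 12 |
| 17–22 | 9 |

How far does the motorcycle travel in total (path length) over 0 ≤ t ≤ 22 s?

Distance (not displacement) is the total path length: add the absolute areas under v-t.
0–3 s: |5| × 3 = 15 m
3–5 s: |-11| × 2 = 22 m
5–11 s: |11| × 6 = 66 m
11–17 s: |12| × 6 = 72 m
17–22 s: |9| × 5 = 45 m
Total distance = 220 m

220 m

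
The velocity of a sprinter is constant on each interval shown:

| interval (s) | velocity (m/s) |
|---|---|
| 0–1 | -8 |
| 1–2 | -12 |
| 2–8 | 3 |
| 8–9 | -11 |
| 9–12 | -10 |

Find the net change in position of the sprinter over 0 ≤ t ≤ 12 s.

Displacement is the signed area under the v-t curve.
0–1 s: -8 × 1 = -8 m
1–2 s: -12 × 1 = -12 m
2–8 s: 3 × 6 = 18 m
8–9 s: -11 × 1 = -11 m
9–12 s: -10 × 3 = -30 m
Net displacement = -43 m

-43 m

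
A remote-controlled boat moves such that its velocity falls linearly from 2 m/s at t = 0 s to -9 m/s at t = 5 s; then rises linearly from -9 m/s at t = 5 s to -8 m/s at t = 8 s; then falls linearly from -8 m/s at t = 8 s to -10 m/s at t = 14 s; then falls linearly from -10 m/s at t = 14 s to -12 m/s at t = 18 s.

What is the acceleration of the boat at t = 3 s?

Acceleration is the slope of the v-t graph on 0–5 s: (-9 − 2)/(5 − 0) = -2.2 m/s².

-2.2 m/s²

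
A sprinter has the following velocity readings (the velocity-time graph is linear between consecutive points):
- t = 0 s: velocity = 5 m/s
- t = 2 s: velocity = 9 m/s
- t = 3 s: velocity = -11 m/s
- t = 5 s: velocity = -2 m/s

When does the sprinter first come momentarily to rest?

t = 2.45 s

v changes sign on 2–3 s (from 9 to -11); the graph is linear there, so v = 0 at t = 2 + (-9)·(3 − 2)/(-11 − 9) = 2.45 s.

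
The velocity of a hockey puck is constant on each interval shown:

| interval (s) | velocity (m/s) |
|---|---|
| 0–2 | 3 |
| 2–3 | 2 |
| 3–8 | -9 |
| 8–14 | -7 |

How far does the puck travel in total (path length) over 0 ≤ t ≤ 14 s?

95 m

Distance (not displacement) is the total path length: add the absolute areas under v-t.
0–2 s: |3| × 2 = 6 m
2–3 s: |2| × 1 = 2 m
3–8 s: |-9| × 5 = 45 m
8–14 s: |-7| × 6 = 42 m
Total distance = 95 m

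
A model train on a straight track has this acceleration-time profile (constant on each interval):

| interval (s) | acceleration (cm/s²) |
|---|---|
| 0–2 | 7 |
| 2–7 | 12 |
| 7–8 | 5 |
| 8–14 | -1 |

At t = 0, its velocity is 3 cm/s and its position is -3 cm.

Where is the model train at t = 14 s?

805.5 cm

On each constant-a segment, Δv = aΔt and Δx = v₀Δt + ½aΔt²; chain segment to segment.
0–2 s: v starts 3 cm/s; Δx = 3·2 + ½·7·2² = 20 cm; v ends 17 cm/s.
2–7 s: v starts 17 cm/s; Δx = 17·5 + ½·12·5² = 235 cm; v ends 77 cm/s.
7–8 s: v starts 77 cm/s; Δx = 77·1 + ½·5·1² = 79.5 cm; v ends 82 cm/s.
8–14 s: v starts 82 cm/s; Δx = 82·6 + ½·-1·6² = 474 cm; v ends 76 cm/s.
x(14) = -3 + Σ Δx = 805.5 cm.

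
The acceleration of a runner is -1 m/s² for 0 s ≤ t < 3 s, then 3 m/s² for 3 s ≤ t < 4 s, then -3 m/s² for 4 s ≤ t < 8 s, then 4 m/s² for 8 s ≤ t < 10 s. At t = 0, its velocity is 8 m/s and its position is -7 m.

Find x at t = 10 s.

On each constant-a segment, Δv = aΔt and Δx = v₀Δt + ½aΔt²; chain segment to segment.
0–3 s: v starts 8 m/s; Δx = 8·3 + ½·-1·3² = 19.5 m; v ends 5 m/s.
3–4 s: v starts 5 m/s; Δx = 5·1 + ½·3·1² = 6.5 m; v ends 8 m/s.
4–8 s: v starts 8 m/s; Δx = 8·4 + ½·-3·4² = 8 m; v ends -4 m/s.
8–10 s: v starts -4 m/s; Δx = -4·2 + ½·4·2² = 0 m; v ends 4 m/s.
x(10) = -7 + Σ Δx = 27 m.

27 m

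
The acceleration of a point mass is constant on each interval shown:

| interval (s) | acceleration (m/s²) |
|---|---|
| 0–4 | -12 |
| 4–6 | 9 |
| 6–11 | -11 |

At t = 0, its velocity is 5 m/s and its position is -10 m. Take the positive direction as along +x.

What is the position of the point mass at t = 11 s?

-416.5 m

On each constant-a segment, Δv = aΔt and Δx = v₀Δt + ½aΔt²; chain segment to segment.
0–4 s: v starts 5 m/s; Δx = 5·4 + ½·-12·4² = -76 m; v ends -43 m/s.
4–6 s: v starts -43 m/s; Δx = -43·2 + ½·9·2² = -68 m; v ends -25 m/s.
6–11 s: v starts -25 m/s; Δx = -25·5 + ½·-11·5² = -262.5 m; v ends -80 m/s.
x(11) = -10 + Σ Δx = -416.5 m.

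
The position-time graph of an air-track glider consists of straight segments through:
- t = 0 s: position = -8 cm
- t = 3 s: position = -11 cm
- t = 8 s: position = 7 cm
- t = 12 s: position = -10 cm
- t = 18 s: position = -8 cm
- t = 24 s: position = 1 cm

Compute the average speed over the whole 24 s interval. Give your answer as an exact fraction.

49/24 cm/s

Average speed = (total path length)/(elapsed time); on a piecewise-linear x-t graph the path length is Σ|Δx|.
0–3 s: |Δx| = |-11 − -8| = 3 cm
3–8 s: |Δx| = |7 − -11| = 18 cm
8–12 s: |Δx| = |-10 − 7| = 17 cm
12–18 s: |Δx| = |-8 − -10| = 2 cm
18–24 s: |Δx| = |1 − -8| = 9 cm
Total path = 49 cm; average speed = 49/24 = 49/24 cm/s.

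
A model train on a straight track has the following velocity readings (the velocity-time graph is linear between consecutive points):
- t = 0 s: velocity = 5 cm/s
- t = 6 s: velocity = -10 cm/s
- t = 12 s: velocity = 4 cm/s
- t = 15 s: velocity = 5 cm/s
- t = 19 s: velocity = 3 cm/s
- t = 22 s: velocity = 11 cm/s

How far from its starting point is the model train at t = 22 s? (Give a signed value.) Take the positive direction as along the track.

17.5 cm

Net displacement equals the area under the velocity-time graph (areas below the axis count negative).
0–6 s: ½(5 + -10)(6) = -15 cm
6–12 s: ½(-10 + 4)(6) = -18 cm
12–15 s: ½(4 + 5)(3) = 13.5 cm
15–19 s: ½(5 + 3)(4) = 16 cm
19–22 s: ½(3 + 11)(3) = 21 cm
Net displacement = 17.5 cm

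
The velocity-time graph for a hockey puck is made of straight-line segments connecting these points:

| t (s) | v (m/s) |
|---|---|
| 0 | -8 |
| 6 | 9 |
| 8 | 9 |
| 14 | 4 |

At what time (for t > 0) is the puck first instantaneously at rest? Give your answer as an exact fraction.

t = 48/17 s

v changes sign on 0–6 s (from -8 to 9); the graph is linear there, so v = 0 at t = 0 + (8)·(6 − 0)/(9 − -8) = 48/17 s.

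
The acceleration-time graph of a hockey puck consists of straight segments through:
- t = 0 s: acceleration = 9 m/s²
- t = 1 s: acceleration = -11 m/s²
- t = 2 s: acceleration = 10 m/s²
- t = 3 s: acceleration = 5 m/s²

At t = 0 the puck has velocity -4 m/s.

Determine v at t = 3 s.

Δv equals the area under the a-t graph; then v = v₀ + Δv.
0–1 s: ½(9 + -11)(1) = -1 m/s
1–2 s: ½(-11 + 10)(1) = -0.5 m/s
2–3 s: ½(10 + 5)(1) = 7.5 m/s
Δv = 6 m/s, so v(3) = -4 + (6) = 2 m/s.

2 m/s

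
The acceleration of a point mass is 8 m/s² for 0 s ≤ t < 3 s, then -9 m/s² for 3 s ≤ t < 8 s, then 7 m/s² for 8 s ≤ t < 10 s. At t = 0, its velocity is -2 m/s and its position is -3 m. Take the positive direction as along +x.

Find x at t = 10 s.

-7.5 m

On each constant-a segment, Δv = aΔt and Δx = v₀Δt + ½aΔt²; chain segment to segment.
0–3 s: v starts -2 m/s; Δx = -2·3 + ½·8·3² = 30 m; v ends 22 m/s.
3–8 s: v starts 22 m/s; Δx = 22·5 + ½·-9·5² = -2.5 m; v ends -23 m/s.
8–10 s: v starts -23 m/s; Δx = -23·2 + ½·7·2² = -32 m; v ends -9 m/s.
x(10) = -3 + Σ Δx = -7.5 m.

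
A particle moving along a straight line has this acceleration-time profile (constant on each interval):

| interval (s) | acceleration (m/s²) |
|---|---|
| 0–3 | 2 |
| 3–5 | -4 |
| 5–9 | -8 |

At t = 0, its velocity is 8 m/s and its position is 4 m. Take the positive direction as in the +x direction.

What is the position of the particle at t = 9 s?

On each constant-a segment, Δv = aΔt and Δx = v₀Δt + ½aΔt²; chain segment to segment.
0–3 s: v starts 8 m/s; Δx = 8·3 + ½·2·3² = 33 m; v ends 14 m/s.
3–5 s: v starts 14 m/s; Δx = 14·2 + ½·-4·2² = 20 m; v ends 6 m/s.
5–9 s: v starts 6 m/s; Δx = 6·4 + ½·-8·4² = -40 m; v ends -26 m/s.
x(9) = 4 + Σ Δx = 17 m.

17 m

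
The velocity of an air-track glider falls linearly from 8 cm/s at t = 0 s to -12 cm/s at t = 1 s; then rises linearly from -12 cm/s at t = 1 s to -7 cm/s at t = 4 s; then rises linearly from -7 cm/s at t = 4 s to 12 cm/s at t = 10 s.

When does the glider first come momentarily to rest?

v changes sign on 0–1 s (from 8 to -12); the graph is linear there, so v = 0 at t = 0 + (-8)·(1 − 0)/(-12 − 8) = 0.4 s.

t = 0.4 s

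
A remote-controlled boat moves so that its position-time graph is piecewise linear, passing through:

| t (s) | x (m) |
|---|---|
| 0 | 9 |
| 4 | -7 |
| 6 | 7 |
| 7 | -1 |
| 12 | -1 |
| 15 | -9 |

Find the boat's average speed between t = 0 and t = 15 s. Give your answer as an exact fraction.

Average speed = (total path length)/(elapsed time); on a piecewise-linear x-t graph the path length is Σ|Δx|.
0–4 s: |Δx| = |-7 − 9| = 16 m
4–6 s: |Δx| = |7 − -7| = 14 m
6–7 s: |Δx| = |-1 − 7| = 8 m
7–12 s: |Δx| = |-1 − -1| = 0 m
12–15 s: |Δx| = |-9 − -1| = 8 m
Total path = 46 m; average speed = 46/15 = 46/15 m/s.

46/15 m/s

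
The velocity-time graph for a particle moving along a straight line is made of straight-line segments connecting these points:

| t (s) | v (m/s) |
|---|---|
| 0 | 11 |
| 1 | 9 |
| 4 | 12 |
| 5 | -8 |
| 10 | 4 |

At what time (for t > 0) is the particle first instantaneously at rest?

t = 4.6 s

v changes sign on 4–5 s (from 12 to -8); the graph is linear there, so v = 0 at t = 4 + (-12)·(5 − 4)/(-8 − 12) = 4.6 s.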